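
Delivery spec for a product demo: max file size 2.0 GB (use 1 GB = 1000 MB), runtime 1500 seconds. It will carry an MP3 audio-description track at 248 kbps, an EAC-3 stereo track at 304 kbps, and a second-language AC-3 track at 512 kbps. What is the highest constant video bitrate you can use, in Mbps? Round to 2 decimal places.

9.60 Mbps

Budget: 2.0 GB = 16000.0 Mb.
Total bitrate budget: 16000.0 Mb / 1500 s = 10.667 Mbps.
Audio total: 248 + 304 + 512 = 1064 kbps = 1.064 Mbps.
Video: 10.667 − 1.064 = 9.603 Mbps.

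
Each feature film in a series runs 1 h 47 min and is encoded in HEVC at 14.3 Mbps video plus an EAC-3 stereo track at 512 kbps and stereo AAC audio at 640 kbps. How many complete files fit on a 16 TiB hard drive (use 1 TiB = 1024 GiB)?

1418

1 h 47 min = 107 min = 6420 s
Audio total: 512 + 640 = 1152 kbps = 1.152 Mbps.
Total bitrate: 15.452 Mbps.
Per item: 15.452 Mbps × 6420 s = 99,202 Mb = 12,400 MB.
Capacity: 16 TiB = 140,737,488 Mb; 1418.70 items → 1418 complete.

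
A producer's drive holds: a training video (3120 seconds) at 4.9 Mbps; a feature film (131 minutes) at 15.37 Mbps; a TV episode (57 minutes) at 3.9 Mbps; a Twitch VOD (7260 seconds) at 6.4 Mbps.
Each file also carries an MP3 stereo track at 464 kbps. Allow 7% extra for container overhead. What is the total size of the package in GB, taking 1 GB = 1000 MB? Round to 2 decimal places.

Audio: 464 kbps = 0.464 Mbps.
training video: 5.364 Mbps × 3120 s × 1.07 = 17907.2 Mb
feature film: 15.834 Mbps × 7860 s × 1.07 = 133167.1 Mb
TV episode: 4.364 Mbps × 3420 s × 1.07 = 15969.6 Mb
Twitch VOD: 6.864 Mbps × 7260 s × 1.07 = 53320.9 Mb
Total: 220364.8 Mb = 27545.6 MB.
= 27.55 GB.

27.55 GB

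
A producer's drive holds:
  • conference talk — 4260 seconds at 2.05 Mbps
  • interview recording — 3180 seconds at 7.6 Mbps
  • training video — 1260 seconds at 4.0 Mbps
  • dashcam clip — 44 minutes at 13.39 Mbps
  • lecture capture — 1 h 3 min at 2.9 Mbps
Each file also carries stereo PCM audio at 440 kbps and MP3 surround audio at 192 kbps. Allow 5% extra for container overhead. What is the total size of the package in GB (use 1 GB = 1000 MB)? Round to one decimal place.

12.3 GB

Audio total: 440 + 192 = 632 kbps = 0.632 Mbps.
conference talk: 2.682 Mbps × 4260 s × 1.05 = 11996.6 Mb
interview recording: 8.232 Mbps × 3180 s × 1.05 = 27486.6 Mb
training video: 4.632 Mbps × 1260 s × 1.05 = 6128.1 Mb
dashcam clip: 14.022 Mbps × 2640 s × 1.05 = 38869.0 Mb
lecture capture: 3.532 Mbps × 3780 s × 1.05 = 14018.5 Mb
Total: 98498.9 Mb = 12312.4 MB.
= 12.31 GB.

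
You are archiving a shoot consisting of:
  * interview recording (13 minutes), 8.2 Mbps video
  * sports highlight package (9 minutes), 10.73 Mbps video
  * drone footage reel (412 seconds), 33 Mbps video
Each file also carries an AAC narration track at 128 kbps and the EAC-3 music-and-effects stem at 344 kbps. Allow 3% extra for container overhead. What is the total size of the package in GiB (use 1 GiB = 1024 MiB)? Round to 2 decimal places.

Audio total: 128 + 344 = 472 kbps = 0.472 Mbps.
interview recording: 8.672 Mbps × 780 s × 1.03 = 6967.1 Mb
sports highlight package: 11.202 Mbps × 540 s × 1.03 = 6230.6 Mb
drone footage reel: 33.472 Mbps × 412 s × 1.03 = 14204.2 Mb
Total: 27401.8 Mb = 3425.2 MB.
= 3.190 GiB.

3.19 GiB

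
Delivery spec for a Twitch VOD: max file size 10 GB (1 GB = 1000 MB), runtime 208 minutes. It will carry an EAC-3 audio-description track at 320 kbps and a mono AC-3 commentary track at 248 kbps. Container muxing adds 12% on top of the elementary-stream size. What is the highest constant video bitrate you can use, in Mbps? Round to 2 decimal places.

Budget: 10 GB = 80000.0 Mb.
Stream payload after overhead: 80000.0 / 1.12 = 71428.6 Mb.
208 min = 12480 s
Total bitrate budget: 71428.6 Mb / 12480 s = 5.723 Mbps.
Audio total: 320 + 248 = 568 kbps = 0.568 Mbps.
Video: 5.723 − 0.568 = 5.155 Mbps.

5.16 Mbps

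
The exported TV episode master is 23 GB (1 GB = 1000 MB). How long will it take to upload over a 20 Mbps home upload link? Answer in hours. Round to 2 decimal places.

2.56 hours

File: 23 GB = 184000.0 Mb.
At 20 Mbps: 184000.0 / 20 = 9200.0 s ≈ 2.56 hours.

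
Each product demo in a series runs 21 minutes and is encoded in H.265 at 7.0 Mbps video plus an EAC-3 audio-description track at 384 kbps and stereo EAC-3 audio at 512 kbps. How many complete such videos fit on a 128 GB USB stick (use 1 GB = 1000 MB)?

21 min = 1260 s
Audio total: 384 + 512 = 896 kbps = 0.896 Mbps.
Total bitrate: 7.896 Mbps.
Per item: 7.896 Mbps × 1260 s = 9,949 Mb = 1,244 MB.
Capacity: 128 GB = 1,024,000 Mb; 102.93 items → 102 complete.

102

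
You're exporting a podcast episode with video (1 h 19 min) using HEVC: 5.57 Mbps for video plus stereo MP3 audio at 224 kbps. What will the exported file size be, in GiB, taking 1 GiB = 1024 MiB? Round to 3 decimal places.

3.197 GiB

1 h 19 min = 79 min = 4740 s
Audio: 224 kbps = 0.224 Mbps.
Total bitrate: 5.57 + 0.224 = 5.794 Mbps.
Stream data: 5.794 Mbps × 4740 s = 27463.6 Mb.
27,464 Mb = 3,432,945,000 bytes ÷ 1,073,741,824 = 3.197 GiB.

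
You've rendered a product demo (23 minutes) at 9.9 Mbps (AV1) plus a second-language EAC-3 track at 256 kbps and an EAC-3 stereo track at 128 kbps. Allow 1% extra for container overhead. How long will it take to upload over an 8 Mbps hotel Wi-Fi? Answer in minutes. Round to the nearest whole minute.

30 minutes

23 min = 1380 s
Audio total: 256 + 128 = 384 kbps = 0.384 Mbps.
Total bitrate: 10.284 Mbps.
File: 10.284 Mbps × 1380 s = 14191.9 Mb.
With 1% container overhead: ×1.01. → 14333.8 Mb.
At 8 Mbps: 14333.8 / 8 = 1791.7 s ≈ 29.9 minutes.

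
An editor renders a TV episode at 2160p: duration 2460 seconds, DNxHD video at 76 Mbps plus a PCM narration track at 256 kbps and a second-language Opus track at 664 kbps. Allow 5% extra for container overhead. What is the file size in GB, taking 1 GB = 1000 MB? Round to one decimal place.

Audio total: 256 + 664 = 920 kbps = 0.920 Mbps.
Total bitrate: 76 + 0.920 = 76.920 Mbps.
Stream data: 76.920 Mbps × 2460 s = 189223.2 Mb.
With 5% container overhead: ×1.05.
198,684 Mb ÷ 8 = 24,836 MB → 24.84 GB.

24.8 GB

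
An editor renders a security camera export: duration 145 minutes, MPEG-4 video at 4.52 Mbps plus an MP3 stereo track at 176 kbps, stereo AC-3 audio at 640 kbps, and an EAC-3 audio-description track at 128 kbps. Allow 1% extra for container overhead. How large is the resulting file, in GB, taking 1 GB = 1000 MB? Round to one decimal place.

6.0 GB

145 min = 8700 s
Audio total: 176 + 640 + 128 = 944 kbps = 0.944 Mbps.
Total bitrate: 4.52 + 0.944 = 5.464 Mbps.
Stream data: 5.464 Mbps × 8700 s = 47536.8 Mb.
With 1% container overhead: ×1.01.
48,012 Mb ÷ 8 = 6,002 MB → 6.002 GB.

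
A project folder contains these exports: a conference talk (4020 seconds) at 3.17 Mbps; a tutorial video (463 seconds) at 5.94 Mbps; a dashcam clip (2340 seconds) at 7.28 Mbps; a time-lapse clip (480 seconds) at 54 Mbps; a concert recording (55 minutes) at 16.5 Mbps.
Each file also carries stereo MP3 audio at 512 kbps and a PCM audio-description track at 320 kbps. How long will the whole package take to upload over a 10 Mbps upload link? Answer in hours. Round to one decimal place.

3.4 hours

Audio total: 512 + 320 = 832 kbps = 0.832 Mbps.
conference talk: 4.002 Mbps × 4020 s = 16088.0 Mb
tutorial video: 6.772 Mbps × 463 s = 3135.4 Mb
dashcam clip: 8.112 Mbps × 2340 s = 18982.1 Mb
time-lapse clip: 54.832 Mbps × 480 s = 26319.4 Mb
concert recording: 17.332 Mbps × 3300 s = 57195.6 Mb
Total: 121720.5 Mb = 15215.1 MB.
At 10 Mbps: 121720.5 / 10 = 12172 s ≈ 3.38 hours.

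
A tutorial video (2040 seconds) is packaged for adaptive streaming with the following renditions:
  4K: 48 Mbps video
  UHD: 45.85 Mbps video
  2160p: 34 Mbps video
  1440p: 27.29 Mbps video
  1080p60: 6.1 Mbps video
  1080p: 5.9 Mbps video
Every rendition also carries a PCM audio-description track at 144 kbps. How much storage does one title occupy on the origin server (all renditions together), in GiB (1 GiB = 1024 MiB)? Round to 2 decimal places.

39.90 GiB

Audio: 144 kbps = 0.144 Mbps.
Sum of rendition bitrates: (48+0.144) + (45.85+0.144) + (34+0.144) + (27.29+0.144) + (6.1+0.144) + (5.9+0.144) = 168.004 Mbps.
× 2040 s = 342,728 Mb = 42,841 MB = 39.90 GiB.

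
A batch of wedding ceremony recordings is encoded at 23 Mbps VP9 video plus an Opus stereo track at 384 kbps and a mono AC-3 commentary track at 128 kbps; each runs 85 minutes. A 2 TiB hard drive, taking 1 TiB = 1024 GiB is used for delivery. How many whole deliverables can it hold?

85 min = 5100 s
Audio total: 384 + 128 = 512 kbps = 0.512 Mbps.
Total bitrate: 23.512 Mbps.
Per item: 23.512 Mbps × 5100 s = 119,911 Mb = 14,989 MB.
Capacity: 2 TiB = 17,592,186 Mb; 146.71 items → 146 complete.

146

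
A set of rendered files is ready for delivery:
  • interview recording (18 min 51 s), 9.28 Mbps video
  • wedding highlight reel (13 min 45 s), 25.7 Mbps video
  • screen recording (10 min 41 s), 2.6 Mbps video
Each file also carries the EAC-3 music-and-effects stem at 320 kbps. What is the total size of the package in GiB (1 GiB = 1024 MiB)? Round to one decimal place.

4.0 GiB

Audio: 320 kbps = 0.320 Mbps.
interview recording: 9.600 Mbps × 1131 s = 10857.6 Mb
wedding highlight reel: 26.020 Mbps × 825 s = 21466.5 Mb
screen recording: 2.920 Mbps × 641 s = 1871.7 Mb
Total: 34195.8 Mb = 4274.5 MB.
= 3.981 GiB.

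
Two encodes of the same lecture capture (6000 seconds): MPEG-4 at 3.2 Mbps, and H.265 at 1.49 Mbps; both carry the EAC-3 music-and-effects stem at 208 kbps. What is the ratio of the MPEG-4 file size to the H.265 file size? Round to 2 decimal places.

2.01

Audio: 208 kbps = 0.208 Mbps.
MPEG-4: 3.408 Mbps × 6000 s = 20448.0 Mb = 2.380 GiB.
H.265: 1.698 Mbps × 6000 s = 10188.0 Mb = 1.186 GiB.
Ratio: 2.380 / 1.186 = 2.007.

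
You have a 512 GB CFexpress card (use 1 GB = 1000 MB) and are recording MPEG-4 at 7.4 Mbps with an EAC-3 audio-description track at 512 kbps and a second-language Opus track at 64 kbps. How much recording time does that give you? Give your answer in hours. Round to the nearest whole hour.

143 hours

Audio total: 512 + 64 = 576 kbps = 0.576 Mbps.
Total bitrate: 7.4 + 0.576 = 7.976 Mbps.
Capacity: 512 GB = 4,096,000 Mb.
Recording time: 4,096,000 / 7.976 = 513,541 s ≈ 143 hours.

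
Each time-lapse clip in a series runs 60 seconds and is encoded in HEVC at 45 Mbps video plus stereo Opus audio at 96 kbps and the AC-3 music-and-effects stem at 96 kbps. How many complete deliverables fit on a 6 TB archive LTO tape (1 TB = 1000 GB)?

Audio total: 96 + 96 = 192 kbps = 0.192 Mbps.
Total bitrate: 45.192 Mbps.
Per item: 45.192 Mbps × 60 s = 2,712 Mb = 338.9 MB.
Capacity: 6 TB = 48,000,000 Mb; 17702.25 items → 17702 complete.

17702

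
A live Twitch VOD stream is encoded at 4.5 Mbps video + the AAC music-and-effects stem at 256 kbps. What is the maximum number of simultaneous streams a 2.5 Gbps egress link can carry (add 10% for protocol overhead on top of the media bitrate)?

Audio: 256 kbps = 0.256 Mbps.
Per-viewer media rate: 4.756 Mbps.
On the wire with 10% overhead: 5.232 Mbps.
2.5 Gbps = 2,500 Mbps; 2,500 / 5.232 = 477.87 → 477 viewers.

477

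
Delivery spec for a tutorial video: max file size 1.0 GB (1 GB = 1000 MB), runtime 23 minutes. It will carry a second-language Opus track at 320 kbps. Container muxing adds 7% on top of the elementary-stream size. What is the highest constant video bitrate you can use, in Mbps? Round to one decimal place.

Budget: 1.0 GB = 8000.0 Mb.
Stream payload after overhead: 8000.0 / 1.07 = 7476.6 Mb.
23 min = 1380 s
Total bitrate budget: 7476.6 Mb / 1380 s = 5.418 Mbps.
Audio: 320 kbps = 0.320 Mbps.
Video: 5.418 − 0.320 = 5.098 Mbps.

5.1 Mbps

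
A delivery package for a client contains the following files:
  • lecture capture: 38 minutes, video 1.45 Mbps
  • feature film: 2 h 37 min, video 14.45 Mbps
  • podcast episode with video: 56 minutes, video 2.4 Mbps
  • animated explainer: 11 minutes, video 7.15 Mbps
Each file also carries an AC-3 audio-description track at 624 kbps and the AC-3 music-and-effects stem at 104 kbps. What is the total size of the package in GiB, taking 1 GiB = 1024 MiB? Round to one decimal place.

19.1 GiB

Audio total: 624 + 104 = 728 kbps = 0.728 Mbps.
lecture capture: 2.178 Mbps × 2280 s = 4965.8 Mb
feature film: 15.178 Mbps × 9420 s = 142976.8 Mb
podcast episode with video: 3.128 Mbps × 3360 s = 10510.1 Mb
animated explainer: 7.878 Mbps × 660 s = 5199.5 Mb
Total: 163652.2 Mb = 20456.5 MB.
= 19.05 GiB.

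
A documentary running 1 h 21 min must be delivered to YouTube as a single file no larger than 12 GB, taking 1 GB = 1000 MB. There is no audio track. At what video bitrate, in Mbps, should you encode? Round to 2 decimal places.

Budget: 12 GB = 96000.0 Mb.
1 h 21 min = 81 min = 4860 s
Total bitrate budget: 96000.0 Mb / 4860 s = 19.753 Mbps.

19.75 Mbps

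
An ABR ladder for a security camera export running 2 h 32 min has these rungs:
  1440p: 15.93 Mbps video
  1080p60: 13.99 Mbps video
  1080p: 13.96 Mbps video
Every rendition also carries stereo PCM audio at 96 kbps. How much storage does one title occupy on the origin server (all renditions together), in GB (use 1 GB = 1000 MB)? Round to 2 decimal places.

50.35 GB

2 h 32 min = 152 min = 9120 s
Audio: 96 kbps = 0.096 Mbps.
Sum of rendition bitrates: (15.93+0.096) + (13.99+0.096) + (13.96+0.096) = 44.168 Mbps.
× 9120 s = 402,812 Mb = 50,352 MB = 50.35 GB.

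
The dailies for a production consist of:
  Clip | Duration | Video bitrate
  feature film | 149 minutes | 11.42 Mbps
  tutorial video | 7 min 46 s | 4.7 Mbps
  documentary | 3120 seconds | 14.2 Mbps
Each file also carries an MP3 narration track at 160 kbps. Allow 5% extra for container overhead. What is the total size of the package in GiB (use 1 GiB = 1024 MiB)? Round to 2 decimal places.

18.41 GiB

Audio: 160 kbps = 0.160 Mbps.
feature film: 11.580 Mbps × 8940 s × 1.05 = 108701.5 Mb
tutorial video: 4.860 Mbps × 466 s × 1.05 = 2378.0 Mb
documentary: 14.360 Mbps × 3120 s × 1.05 = 47043.4 Mb
Total: 158122.8 Mb = 19765.4 MB.
= 18.41 GiB.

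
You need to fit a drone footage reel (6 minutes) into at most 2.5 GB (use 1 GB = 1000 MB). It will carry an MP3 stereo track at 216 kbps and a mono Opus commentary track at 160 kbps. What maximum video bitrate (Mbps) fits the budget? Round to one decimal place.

Budget: 2.5 GB = 20000.0 Mb.
6 min = 360 s
Total bitrate budget: 20000.0 Mb / 360 s = 55.556 Mbps.
Audio total: 216 + 160 = 376 kbps = 0.376 Mbps.
Video: 55.556 − 0.376 = 55.180 Mbps.

55.2 Mbps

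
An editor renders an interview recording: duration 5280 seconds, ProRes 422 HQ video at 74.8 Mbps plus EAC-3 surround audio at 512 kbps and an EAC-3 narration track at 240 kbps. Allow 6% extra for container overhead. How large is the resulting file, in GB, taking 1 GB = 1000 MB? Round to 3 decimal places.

52.856 GB

Audio total: 512 + 240 = 752 kbps = 0.752 Mbps.
Total bitrate: 74.8 + 0.752 = 75.552 Mbps.
Stream data: 75.552 Mbps × 5280 s = 398914.6 Mb.
With 6% container overhead: ×1.06.
422,849 Mb ÷ 8 = 52,856 MB → 52.86 GB.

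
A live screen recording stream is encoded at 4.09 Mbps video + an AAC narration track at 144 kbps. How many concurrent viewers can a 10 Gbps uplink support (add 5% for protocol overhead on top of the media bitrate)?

Audio: 144 kbps = 0.144 Mbps.
Per-viewer media rate: 4.234 Mbps.
On the wire with 5% overhead: 4.446 Mbps.
10 Gbps = 10,000 Mbps; 10,000 / 4.446 = 2249.36 → 2249 viewers.

2249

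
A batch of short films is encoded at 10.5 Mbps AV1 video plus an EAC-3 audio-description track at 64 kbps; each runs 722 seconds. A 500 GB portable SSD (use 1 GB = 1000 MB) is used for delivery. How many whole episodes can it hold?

Audio: 64 kbps = 0.064 Mbps.
Total bitrate: 10.564 Mbps.
Per item: 10.564 Mbps × 722 s = 7,627 Mb = 953.4 MB.
Capacity: 500 GB = 4,000,000 Mb; 524.44 items → 524 complete.

524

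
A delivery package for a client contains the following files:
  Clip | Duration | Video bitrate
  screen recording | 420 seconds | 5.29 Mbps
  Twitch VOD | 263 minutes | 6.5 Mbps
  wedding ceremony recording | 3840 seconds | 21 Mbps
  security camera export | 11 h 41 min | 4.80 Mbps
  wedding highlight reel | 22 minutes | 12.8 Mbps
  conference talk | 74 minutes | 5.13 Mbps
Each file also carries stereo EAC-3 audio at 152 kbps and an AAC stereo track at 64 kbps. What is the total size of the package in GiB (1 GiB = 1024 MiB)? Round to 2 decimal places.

Audio total: 152 + 64 = 216 kbps = 0.216 Mbps.
screen recording: 5.506 Mbps × 420 s = 2312.5 Mb
Twitch VOD: 6.716 Mbps × 15780 s = 105978.5 Mb
wedding ceremony recording: 21.216 Mbps × 3840 s = 81469.4 Mb
security camera export: 5.016 Mbps × 42060 s = 210973.0 Mb
wedding highlight reel: 13.016 Mbps × 1320 s = 17181.1 Mb
conference talk: 5.346 Mbps × 4440 s = 23736.2 Mb
Total: 441650.8 Mb = 55206.3 MB.
= 51.41 GiB.

51.41 GiB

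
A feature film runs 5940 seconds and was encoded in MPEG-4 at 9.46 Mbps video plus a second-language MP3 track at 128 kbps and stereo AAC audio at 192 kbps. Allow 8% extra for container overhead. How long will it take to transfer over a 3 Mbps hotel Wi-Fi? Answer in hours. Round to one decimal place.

Audio total: 128 + 192 = 320 kbps = 0.320 Mbps.
Total bitrate: 9.780 Mbps.
File: 9.780 Mbps × 5940 s = 58093.2 Mb.
With 8% container overhead: ×1.08. → 62740.7 Mb.
At 3 Mbps: 62740.7 / 3 = 20913.6 s ≈ 5.81 hours.

5.8 hours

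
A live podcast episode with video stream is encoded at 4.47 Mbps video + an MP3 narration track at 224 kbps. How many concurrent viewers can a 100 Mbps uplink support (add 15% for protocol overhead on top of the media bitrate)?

18

Audio: 224 kbps = 0.224 Mbps.
Per-viewer media rate: 4.694 Mbps.
On the wire with 15% overhead: 5.398 Mbps.
100 Mbps = 100.0 Mbps; 100.0 / 5.398 = 18.53 → 18 viewers.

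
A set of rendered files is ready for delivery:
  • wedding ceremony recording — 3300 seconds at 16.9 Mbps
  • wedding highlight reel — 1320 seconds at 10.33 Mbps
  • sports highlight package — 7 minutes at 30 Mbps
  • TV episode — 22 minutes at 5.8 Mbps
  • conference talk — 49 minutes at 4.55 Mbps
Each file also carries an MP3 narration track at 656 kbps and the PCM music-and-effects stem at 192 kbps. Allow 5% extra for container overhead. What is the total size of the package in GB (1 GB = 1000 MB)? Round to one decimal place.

14.6 GB

Audio total: 656 + 192 = 848 kbps = 0.848 Mbps.
wedding ceremony recording: 17.748 Mbps × 3300 s × 1.05 = 61496.8 Mb
wedding highlight reel: 11.178 Mbps × 1320 s × 1.05 = 15492.7 Mb
sports highlight package: 30.848 Mbps × 420 s × 1.05 = 13604.0 Mb
TV episode: 6.648 Mbps × 1320 s × 1.05 = 9214.1 Mb
conference talk: 5.398 Mbps × 2940 s × 1.05 = 16663.6 Mb
Total: 116471.2 Mb = 14558.9 MB.
= 14.56 GB.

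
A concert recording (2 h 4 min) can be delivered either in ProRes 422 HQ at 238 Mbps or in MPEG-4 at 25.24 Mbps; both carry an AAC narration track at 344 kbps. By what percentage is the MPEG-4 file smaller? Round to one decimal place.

2 h 4 min = 124 min = 7440 s
Audio: 344 kbps = 0.344 Mbps.
ProRes 422 HQ: 238.344 Mbps × 7440 s = 1773279.4 Mb = 206.437 GiB.
MPEG-4: 25.584 Mbps × 7440 s = 190345.0 Mb = 22.159 GiB.
Reduction: (1 − 22.159/206.437) × 100 = 89.27%.

89.3%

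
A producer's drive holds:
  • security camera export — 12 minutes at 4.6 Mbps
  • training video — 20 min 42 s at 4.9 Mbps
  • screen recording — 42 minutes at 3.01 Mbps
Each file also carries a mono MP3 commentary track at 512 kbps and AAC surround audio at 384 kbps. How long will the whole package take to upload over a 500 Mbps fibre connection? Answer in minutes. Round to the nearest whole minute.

Audio total: 512 + 384 = 896 kbps = 0.896 Mbps.
security camera export: 5.496 Mbps × 720 s = 3957.1 Mb
training video: 5.796 Mbps × 1242 s = 7198.6 Mb
screen recording: 3.906 Mbps × 2520 s = 9843.1 Mb
Total: 20998.9 Mb = 2624.9 MB.
At 500 Mbps: 20998.9 / 500 = 42 s ≈ 0.7 minutes.

1 minutes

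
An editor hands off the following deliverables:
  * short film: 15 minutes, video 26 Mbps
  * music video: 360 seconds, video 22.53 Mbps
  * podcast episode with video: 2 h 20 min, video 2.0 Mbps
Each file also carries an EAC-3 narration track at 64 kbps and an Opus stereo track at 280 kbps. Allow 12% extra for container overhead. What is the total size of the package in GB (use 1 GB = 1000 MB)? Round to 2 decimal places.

Audio total: 64 + 280 = 344 kbps = 0.344 Mbps.
short film: 26.344 Mbps × 900 s × 1.12 = 26554.8 Mb
music video: 22.874 Mbps × 360 s × 1.12 = 9222.8 Mb
podcast episode with video: 2.344 Mbps × 8400 s × 1.12 = 22052.4 Mb
Total: 57829.9 Mb = 7228.7 MB.
= 7.229 GB.

7.23 GB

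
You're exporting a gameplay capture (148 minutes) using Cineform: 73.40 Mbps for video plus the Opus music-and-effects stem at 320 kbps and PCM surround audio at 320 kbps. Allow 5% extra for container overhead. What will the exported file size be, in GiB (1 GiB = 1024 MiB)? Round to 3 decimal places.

80.367 GiB

148 min = 8880 s
Audio total: 320 + 320 = 640 kbps = 0.640 Mbps.
Total bitrate: 73.40 + 0.640 = 74.040 Mbps.
Stream data: 74.040 Mbps × 8880 s = 657475.2 Mb.
With 5% container overhead: ×1.05.
690,349 Mb = 86,293,620,000 bytes ÷ 1,073,741,824 = 80.37 GiB.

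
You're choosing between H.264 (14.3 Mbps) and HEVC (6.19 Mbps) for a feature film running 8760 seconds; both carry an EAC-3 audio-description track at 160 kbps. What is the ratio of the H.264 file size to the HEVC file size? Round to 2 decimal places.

2.28

Audio: 160 kbps = 0.160 Mbps.
H.264: 14.460 Mbps × 8760 s = 126669.6 Mb = 15.834 GB.
HEVC: 6.350 Mbps × 8760 s = 55626.0 Mb = 6.953 GB.
Ratio: 15.834 / 6.953 = 2.277.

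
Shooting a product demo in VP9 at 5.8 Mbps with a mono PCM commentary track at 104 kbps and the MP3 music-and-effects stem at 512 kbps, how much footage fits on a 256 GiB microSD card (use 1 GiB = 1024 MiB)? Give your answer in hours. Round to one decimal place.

95.2 hours

Audio total: 104 + 512 = 616 kbps = 0.616 Mbps.
Total bitrate: 5.8 + 0.616 = 6.416 Mbps.
Capacity: 256 GiB = 2,199,023 Mb.
Recording time: 2,199,023 / 6.416 = 342,741 s ≈ 95.2 hours.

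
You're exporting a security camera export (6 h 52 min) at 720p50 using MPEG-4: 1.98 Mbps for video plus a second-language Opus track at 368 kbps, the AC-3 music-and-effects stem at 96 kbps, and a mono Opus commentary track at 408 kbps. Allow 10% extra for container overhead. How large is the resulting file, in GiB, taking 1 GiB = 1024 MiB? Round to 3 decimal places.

6 h 52 min = 412 min = 24720 s
Audio total: 368 + 96 + 408 = 872 kbps = 0.872 Mbps.
Total bitrate: 1.98 + 0.872 = 2.852 Mbps.
Stream data: 2.852 Mbps × 24720 s = 70501.4 Mb.
With 10% container overhead: ×1.10.
77,552 Mb = 9,693,948,000 bytes ÷ 1,073,741,824 = 9.028 GiB.

9.028 GiB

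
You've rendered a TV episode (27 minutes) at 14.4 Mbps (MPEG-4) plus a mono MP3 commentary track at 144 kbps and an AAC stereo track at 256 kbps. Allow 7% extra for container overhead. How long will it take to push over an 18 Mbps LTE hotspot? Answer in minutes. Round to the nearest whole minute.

24 minutes

27 min = 1620 s
Audio total: 144 + 256 = 400 kbps = 0.400 Mbps.
Total bitrate: 14.800 Mbps.
File: 14.800 Mbps × 1620 s = 23976.0 Mb.
With 7% container overhead: ×1.07. → 25654.3 Mb.
At 18 Mbps: 25654.3 / 18 = 1425.2 s ≈ 23.8 minutes.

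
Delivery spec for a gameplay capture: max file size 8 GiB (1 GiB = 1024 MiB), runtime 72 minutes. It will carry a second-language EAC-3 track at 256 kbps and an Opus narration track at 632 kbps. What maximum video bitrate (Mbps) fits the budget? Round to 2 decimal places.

15.02 Mbps

Budget: 8 GiB = 68719.5 Mb.
72 min = 4320 s
Total bitrate budget: 68719.5 Mb / 4320 s = 15.907 Mbps.
Audio total: 256 + 632 = 888 kbps = 0.888 Mbps.
Video: 15.907 − 0.888 = 15.019 Mbps.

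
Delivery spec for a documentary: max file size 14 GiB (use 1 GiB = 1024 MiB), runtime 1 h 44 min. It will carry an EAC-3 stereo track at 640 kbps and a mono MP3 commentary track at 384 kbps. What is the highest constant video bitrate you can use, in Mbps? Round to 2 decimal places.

Budget: 14 GiB = 120259.1 Mb.
1 h 44 min = 104 min = 6240 s
Total bitrate budget: 120259.1 Mb / 6240 s = 19.272 Mbps.
Audio total: 640 + 384 = 1024 kbps = 1.024 Mbps.
Video: 19.272 − 1.024 = 18.248 Mbps.

18.25 Mbps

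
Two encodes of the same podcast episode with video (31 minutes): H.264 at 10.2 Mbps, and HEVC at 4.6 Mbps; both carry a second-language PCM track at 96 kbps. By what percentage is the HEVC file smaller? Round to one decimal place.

54.4%

31 min = 1860 s
Audio: 96 kbps = 0.096 Mbps.
H.264: 10.296 Mbps × 1860 s = 19150.6 Mb = 2.394 GB.
HEVC: 4.696 Mbps × 1860 s = 8734.6 Mb = 1.092 GB.
Reduction: (1 − 1.092/2.394) × 100 = 54.39%.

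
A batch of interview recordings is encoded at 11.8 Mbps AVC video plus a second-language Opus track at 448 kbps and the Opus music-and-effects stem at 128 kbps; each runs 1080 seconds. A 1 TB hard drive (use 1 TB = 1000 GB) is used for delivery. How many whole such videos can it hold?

Audio total: 448 + 128 = 576 kbps = 0.576 Mbps.
Total bitrate: 12.376 Mbps.
Per item: 12.376 Mbps × 1080 s = 13,366 Mb = 1,671 MB.
Capacity: 1 TB = 8,000,000 Mb; 598.53 items → 598 complete.

598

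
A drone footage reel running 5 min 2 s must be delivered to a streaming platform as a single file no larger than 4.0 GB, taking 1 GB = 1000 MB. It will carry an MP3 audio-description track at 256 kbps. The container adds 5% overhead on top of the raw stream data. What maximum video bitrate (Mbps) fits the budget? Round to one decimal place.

100.7 Mbps

Budget: 4.0 GB = 32000.0 Mb.
Stream payload after overhead: 32000.0 / 1.05 = 30476.2 Mb.
5 min 2 s = 302 s
Total bitrate budget: 30476.2 Mb / 302 s = 100.915 Mbps.
Audio: 256 kbps = 0.256 Mbps.
Video: 100.915 − 0.256 = 100.659 Mbps.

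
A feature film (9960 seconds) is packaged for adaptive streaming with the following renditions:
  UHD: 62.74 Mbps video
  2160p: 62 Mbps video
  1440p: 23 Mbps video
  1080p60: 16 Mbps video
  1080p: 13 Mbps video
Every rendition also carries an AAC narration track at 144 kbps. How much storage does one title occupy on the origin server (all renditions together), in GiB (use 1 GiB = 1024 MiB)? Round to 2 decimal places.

205.76 GiB

Audio: 144 kbps = 0.144 Mbps.
Sum of rendition bitrates: (62.74+0.144) + (62+0.144) + (23+0.144) + (16+0.144) + (13+0.144) = 177.460 Mbps.
× 9960 s = 1,767,502 Mb = 220,938 MB = 205.8 GiB.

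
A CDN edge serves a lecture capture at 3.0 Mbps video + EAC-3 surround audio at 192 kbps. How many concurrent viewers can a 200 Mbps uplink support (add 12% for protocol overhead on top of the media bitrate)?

55

Audio: 192 kbps = 0.192 Mbps.
Per-viewer media rate: 3.192 Mbps.
On the wire with 12% overhead: 3.575 Mbps.
200 Mbps = 200.0 Mbps; 200.0 / 3.575 = 55.94 → 55 viewers.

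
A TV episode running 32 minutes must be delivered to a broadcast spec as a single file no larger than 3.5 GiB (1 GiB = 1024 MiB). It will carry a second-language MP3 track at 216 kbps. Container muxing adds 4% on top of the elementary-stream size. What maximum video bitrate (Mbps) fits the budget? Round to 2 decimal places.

14.84 Mbps

Budget: 3.5 GiB = 30064.8 Mb.
Stream payload after overhead: 30064.8 / 1.04 = 28908.4 Mb.
32 min = 1920 s
Total bitrate budget: 28908.4 Mb / 1920 s = 15.056 Mbps.
Audio: 216 kbps = 0.216 Mbps.
Video: 15.056 − 0.216 = 14.840 Mbps.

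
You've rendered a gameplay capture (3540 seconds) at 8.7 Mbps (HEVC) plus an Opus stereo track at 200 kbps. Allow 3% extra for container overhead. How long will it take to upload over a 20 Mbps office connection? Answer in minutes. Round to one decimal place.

27.0 minutes

Audio: 200 kbps = 0.200 Mbps.
Total bitrate: 8.900 Mbps.
File: 8.900 Mbps × 3540 s = 31506.0 Mb.
With 3% container overhead: ×1.03. → 32451.2 Mb.
At 20 Mbps: 32451.2 / 20 = 1622.6 s ≈ 27 minutes.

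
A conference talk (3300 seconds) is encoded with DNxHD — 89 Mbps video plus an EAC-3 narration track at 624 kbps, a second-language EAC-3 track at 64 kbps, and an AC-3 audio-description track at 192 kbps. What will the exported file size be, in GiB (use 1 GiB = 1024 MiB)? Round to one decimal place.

Audio total: 624 + 64 + 192 = 880 kbps = 0.880 Mbps.
Total bitrate: 89 + 0.880 = 89.880 Mbps.
Stream data: 89.880 Mbps × 3300 s = 296604.0 Mb.
296,604 Mb = 37,075,500,000 bytes ÷ 1,073,741,824 = 34.53 GiB.

34.5 GiB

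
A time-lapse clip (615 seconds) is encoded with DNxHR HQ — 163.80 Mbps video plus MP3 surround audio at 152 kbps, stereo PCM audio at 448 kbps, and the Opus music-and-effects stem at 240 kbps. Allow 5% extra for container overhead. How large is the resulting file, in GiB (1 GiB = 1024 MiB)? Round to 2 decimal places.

Audio total: 152 + 448 + 240 = 840 kbps = 0.840 Mbps.
Total bitrate: 163.80 + 0.840 = 164.640 Mbps.
Stream data: 164.640 Mbps × 615 s = 101253.6 Mb.
With 5% container overhead: ×1.05.
106,316 Mb = 13,289,535,000 bytes ÷ 1,073,741,824 = 12.38 GiB.

12.38 GiB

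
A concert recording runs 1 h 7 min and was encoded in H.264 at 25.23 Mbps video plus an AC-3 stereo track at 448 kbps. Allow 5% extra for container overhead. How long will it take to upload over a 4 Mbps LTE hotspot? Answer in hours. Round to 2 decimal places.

1 h 7 min = 67 min = 4020 s
Audio: 448 kbps = 0.448 Mbps.
Total bitrate: 25.678 Mbps.
File: 25.678 Mbps × 4020 s = 103225.6 Mb.
With 5% container overhead: ×1.05. → 108386.8 Mb.
At 4 Mbps: 108386.8 / 4 = 27096.7 s ≈ 7.53 hours.

7.53 hours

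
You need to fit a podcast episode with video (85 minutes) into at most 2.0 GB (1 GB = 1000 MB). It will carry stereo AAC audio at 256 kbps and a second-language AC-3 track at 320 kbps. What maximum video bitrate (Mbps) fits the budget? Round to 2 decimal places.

2.56 Mbps

Budget: 2.0 GB = 16000.0 Mb.
85 min = 5100 s
Total bitrate budget: 16000.0 Mb / 5100 s = 3.137 Mbps.
Audio total: 256 + 320 = 576 kbps = 0.576 Mbps.
Video: 3.137 − 0.576 = 2.561 Mbps.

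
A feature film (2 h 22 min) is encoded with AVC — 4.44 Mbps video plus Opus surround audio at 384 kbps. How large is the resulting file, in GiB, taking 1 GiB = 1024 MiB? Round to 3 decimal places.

2 h 22 min = 142 min = 8520 s
Audio: 384 kbps = 0.384 Mbps.
Total bitrate: 4.44 + 0.384 = 4.824 Mbps.
Stream data: 4.824 Mbps × 8520 s = 41100.5 Mb.
41,100 Mb = 5,137,560,000 bytes ÷ 1,073,741,824 = 4.785 GiB.

4.785 GiB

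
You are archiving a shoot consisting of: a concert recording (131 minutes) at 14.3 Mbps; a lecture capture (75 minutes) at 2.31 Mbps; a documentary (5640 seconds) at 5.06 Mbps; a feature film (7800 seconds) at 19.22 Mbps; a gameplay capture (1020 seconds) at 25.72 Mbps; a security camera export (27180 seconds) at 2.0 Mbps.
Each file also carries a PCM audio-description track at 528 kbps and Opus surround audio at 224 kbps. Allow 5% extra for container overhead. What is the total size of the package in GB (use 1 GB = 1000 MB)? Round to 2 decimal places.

55.45 GB

Audio total: 528 + 224 = 752 kbps = 0.752 Mbps.
concert recording: 15.052 Mbps × 7860 s × 1.05 = 124224.2 Mb
lecture capture: 3.062 Mbps × 4500 s × 1.05 = 14468.0 Mb
documentary: 5.812 Mbps × 5640 s × 1.05 = 34418.7 Mb
feature film: 19.972 Mbps × 7800 s × 1.05 = 163570.7 Mb
gameplay capture: 26.472 Mbps × 1020 s × 1.05 = 28351.5 Mb
security camera export: 2.752 Mbps × 27180 s × 1.05 = 78539.3 Mb
Total: 443572.3 Mb = 55446.5 MB.
= 55.45 GB.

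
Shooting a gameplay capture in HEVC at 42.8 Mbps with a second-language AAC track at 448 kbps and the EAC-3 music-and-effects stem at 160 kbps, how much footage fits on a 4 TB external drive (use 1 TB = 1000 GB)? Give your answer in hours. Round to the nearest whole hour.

Audio total: 448 + 160 = 608 kbps = 0.608 Mbps.
Total bitrate: 42.8 + 0.608 = 43.408 Mbps.
Capacity: 4 TB = 32,000,000 Mb.
Recording time: 32,000,000 / 43.408 = 737,191 s ≈ 205 hours.

205 hours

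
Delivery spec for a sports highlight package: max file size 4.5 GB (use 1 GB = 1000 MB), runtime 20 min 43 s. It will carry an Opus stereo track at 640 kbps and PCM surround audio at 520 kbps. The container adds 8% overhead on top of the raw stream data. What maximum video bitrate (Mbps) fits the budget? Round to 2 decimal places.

25.66 Mbps

Budget: 4.5 GB = 36000.0 Mb.
Stream payload after overhead: 36000.0 / 1.08 = 33333.3 Mb.
20 min 43 s = 1243 s
Total bitrate budget: 33333.3 Mb / 1243 s = 26.817 Mbps.
Audio total: 640 + 520 = 1160 kbps = 1.160 Mbps.
Video: 26.817 − 1.160 = 25.657 Mbps.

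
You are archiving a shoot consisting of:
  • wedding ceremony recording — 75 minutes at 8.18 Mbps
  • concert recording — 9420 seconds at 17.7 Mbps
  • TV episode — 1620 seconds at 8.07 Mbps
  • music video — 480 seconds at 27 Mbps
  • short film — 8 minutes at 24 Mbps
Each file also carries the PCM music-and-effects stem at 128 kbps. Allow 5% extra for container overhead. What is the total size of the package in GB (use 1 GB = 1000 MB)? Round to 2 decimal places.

Audio: 128 kbps = 0.128 Mbps.
wedding ceremony recording: 8.308 Mbps × 4500 s × 1.05 = 39255.3 Mb
concert recording: 17.828 Mbps × 9420 s × 1.05 = 176336.7 Mb
TV episode: 8.198 Mbps × 1620 s × 1.05 = 13944.8 Mb
music video: 27.128 Mbps × 480 s × 1.05 = 13672.5 Mb
short film: 24.128 Mbps × 480 s × 1.05 = 12160.5 Mb
Total: 255369.9 Mb = 31921.2 MB.
= 31.92 GB.

31.92 GB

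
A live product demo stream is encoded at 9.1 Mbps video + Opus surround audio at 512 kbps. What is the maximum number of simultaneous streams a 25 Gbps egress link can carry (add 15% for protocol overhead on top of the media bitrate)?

Audio: 512 kbps = 0.512 Mbps.
Per-viewer media rate: 9.612 Mbps.
On the wire with 15% overhead: 11.054 Mbps.
25 Gbps = 25,000 Mbps; 25,000 / 11.054 = 2261.67 → 2261 viewers.

2261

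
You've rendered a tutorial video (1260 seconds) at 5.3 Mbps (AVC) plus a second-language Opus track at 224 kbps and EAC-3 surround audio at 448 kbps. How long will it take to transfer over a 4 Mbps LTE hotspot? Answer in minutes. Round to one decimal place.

Audio total: 224 + 448 = 672 kbps = 0.672 Mbps.
Total bitrate: 5.972 Mbps.
File: 5.972 Mbps × 1260 s = 7524.7 Mb.
At 4 Mbps: 7524.7 / 4 = 1881.2 s ≈ 31.4 minutes.

31.4 minutes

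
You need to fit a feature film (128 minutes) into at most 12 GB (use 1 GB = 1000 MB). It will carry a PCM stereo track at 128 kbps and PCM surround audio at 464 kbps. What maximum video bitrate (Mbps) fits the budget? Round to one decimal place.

Budget: 12 GB = 96000.0 Mb.
128 min = 7680 s
Total bitrate budget: 96000.0 Mb / 7680 s = 12.500 Mbps.
Audio total: 128 + 464 = 592 kbps = 0.592 Mbps.
Video: 12.500 − 0.592 = 11.908 Mbps.

11.9 Mbps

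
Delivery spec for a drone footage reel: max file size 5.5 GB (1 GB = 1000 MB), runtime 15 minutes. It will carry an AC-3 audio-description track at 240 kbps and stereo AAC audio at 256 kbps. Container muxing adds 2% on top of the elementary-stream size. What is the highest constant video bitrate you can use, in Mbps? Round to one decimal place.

Budget: 5.5 GB = 44000.0 Mb.
Stream payload after overhead: 44000.0 / 1.02 = 43137.3 Mb.
15 min = 900 s
Total bitrate budget: 43137.3 Mb / 900 s = 47.930 Mbps.
Audio total: 240 + 256 = 496 kbps = 0.496 Mbps.
Video: 47.930 − 0.496 = 47.434 Mbps.

47.4 Mbps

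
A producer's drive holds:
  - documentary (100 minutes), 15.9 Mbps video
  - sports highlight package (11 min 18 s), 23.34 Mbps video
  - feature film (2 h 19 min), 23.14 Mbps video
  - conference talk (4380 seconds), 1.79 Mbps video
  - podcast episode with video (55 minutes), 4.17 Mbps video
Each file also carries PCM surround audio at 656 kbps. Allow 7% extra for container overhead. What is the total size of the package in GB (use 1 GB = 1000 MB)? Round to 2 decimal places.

45.57 GB

Audio: 656 kbps = 0.656 Mbps.
documentary: 16.556 Mbps × 6000 s × 1.07 = 106289.5 Mb
sports highlight package: 23.996 Mbps × 678 s × 1.07 = 17408.1 Mb
feature film: 23.796 Mbps × 8340 s × 1.07 = 212350.7 Mb
conference talk: 2.446 Mbps × 4380 s × 1.07 = 11463.4 Mb
podcast episode with video: 4.826 Mbps × 3300 s × 1.07 = 17040.6 Mb
Total: 364552.4 Mb = 45569.1 MB.
= 45.57 GB.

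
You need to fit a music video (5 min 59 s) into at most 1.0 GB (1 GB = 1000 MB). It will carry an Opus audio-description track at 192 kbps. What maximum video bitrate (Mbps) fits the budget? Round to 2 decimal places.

22.09 Mbps

Budget: 1.0 GB = 8000.0 Mb.
5 min 59 s = 359 s
Total bitrate budget: 8000.0 Mb / 359 s = 22.284 Mbps.
Audio: 192 kbps = 0.192 Mbps.
Video: 22.284 − 0.192 = 22.092 Mbps.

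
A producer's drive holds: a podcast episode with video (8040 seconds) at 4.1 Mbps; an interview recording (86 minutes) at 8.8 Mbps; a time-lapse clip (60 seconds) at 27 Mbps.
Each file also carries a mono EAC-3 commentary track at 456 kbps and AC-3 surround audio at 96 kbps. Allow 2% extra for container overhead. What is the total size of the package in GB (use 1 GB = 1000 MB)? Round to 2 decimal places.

Audio total: 456 + 96 = 552 kbps = 0.552 Mbps.
podcast episode with video: 4.652 Mbps × 8040 s × 1.02 = 38150.1 Mb
interview recording: 9.352 Mbps × 5160 s × 1.02 = 49221.4 Mb
time-lapse clip: 27.552 Mbps × 60 s × 1.02 = 1686.2 Mb
Total: 89057.8 Mb = 11132.2 MB.
= 11.13 GB.

11.13 GB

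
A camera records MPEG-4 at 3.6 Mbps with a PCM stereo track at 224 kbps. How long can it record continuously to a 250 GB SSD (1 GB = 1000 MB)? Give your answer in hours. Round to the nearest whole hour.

Audio: 224 kbps = 0.224 Mbps.
Total bitrate: 3.6 + 0.224 = 3.824 Mbps.
Capacity: 250 GB = 2,000,000 Mb.
Recording time: 2,000,000 / 3.824 = 523,013 s ≈ 145 hours.

145 hours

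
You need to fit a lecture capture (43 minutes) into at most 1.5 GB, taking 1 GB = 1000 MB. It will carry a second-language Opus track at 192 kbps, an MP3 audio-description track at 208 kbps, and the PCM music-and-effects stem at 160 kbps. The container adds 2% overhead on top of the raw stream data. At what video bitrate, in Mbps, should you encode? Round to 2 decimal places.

Budget: 1.5 GB = 12000.0 Mb.
Stream payload after overhead: 12000.0 / 1.02 = 11764.7 Mb.
43 min = 2580 s
Total bitrate budget: 11764.7 Mb / 2580 s = 4.560 Mbps.
Audio total: 192 + 208 + 160 = 560 kbps = 0.560 Mbps.
Video: 4.560 − 0.560 = 4.000 Mbps.

4.00 Mbps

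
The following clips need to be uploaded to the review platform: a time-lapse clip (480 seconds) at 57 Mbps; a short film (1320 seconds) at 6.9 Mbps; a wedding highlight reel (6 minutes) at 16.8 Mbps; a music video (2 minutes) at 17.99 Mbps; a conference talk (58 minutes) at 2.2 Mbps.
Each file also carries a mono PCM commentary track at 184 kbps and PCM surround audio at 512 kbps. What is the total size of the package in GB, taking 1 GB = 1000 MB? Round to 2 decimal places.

7.04 GB

Audio total: 184 + 512 = 696 kbps = 0.696 Mbps.
time-lapse clip: 57.696 Mbps × 480 s = 27694.1 Mb
short film: 7.596 Mbps × 1320 s = 10026.7 Mb
wedding highlight reel: 17.496 Mbps × 360 s = 6298.6 Mb
music video: 18.686 Mbps × 120 s = 2242.3 Mb
conference talk: 2.896 Mbps × 3480 s = 10078.1 Mb
Total: 56339.8 Mb = 7042.5 MB.
= 7.042 GB.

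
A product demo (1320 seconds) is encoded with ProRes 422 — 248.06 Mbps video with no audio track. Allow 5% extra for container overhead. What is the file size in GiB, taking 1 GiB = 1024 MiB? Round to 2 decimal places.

40.02 GiB

Total bitrate: 248.06 Mbps.
Stream data: 248.060 Mbps × 1320 s = 327439.2 Mb.
With 5% container overhead: ×1.05.
343,811 Mb = 42,976,395,000 bytes ÷ 1,073,741,824 = 40.02 GiB.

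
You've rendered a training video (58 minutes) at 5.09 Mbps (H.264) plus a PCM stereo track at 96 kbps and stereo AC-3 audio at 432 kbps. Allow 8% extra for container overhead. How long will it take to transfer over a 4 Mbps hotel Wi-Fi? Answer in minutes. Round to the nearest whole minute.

88 minutes

58 min = 3480 s
Audio total: 96 + 432 = 528 kbps = 0.528 Mbps.
Total bitrate: 5.618 Mbps.
File: 5.618 Mbps × 3480 s = 19550.6 Mb.
With 8% container overhead: ×1.08. → 21114.7 Mb.
At 4 Mbps: 21114.7 / 4 = 5278.7 s ≈ 88 minutes.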